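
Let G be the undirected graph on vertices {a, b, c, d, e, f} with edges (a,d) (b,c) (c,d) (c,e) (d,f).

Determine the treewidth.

1

A width-1 tree decomposition is:
Bags: B1 = {a, d}  B2 = {c, d}  B3 = {d, f}  B4 = {b, c}  B5 = {c, e}
Tree: B1–B2, B1–B3, B2–B4, B2–B5
Each bag holds 2 vertices, so the decomposition has width 1, which upper-bounds the treewidth. G has an edge, so its treewidth is at least 1. Combining the bounds, tw(G) = 1.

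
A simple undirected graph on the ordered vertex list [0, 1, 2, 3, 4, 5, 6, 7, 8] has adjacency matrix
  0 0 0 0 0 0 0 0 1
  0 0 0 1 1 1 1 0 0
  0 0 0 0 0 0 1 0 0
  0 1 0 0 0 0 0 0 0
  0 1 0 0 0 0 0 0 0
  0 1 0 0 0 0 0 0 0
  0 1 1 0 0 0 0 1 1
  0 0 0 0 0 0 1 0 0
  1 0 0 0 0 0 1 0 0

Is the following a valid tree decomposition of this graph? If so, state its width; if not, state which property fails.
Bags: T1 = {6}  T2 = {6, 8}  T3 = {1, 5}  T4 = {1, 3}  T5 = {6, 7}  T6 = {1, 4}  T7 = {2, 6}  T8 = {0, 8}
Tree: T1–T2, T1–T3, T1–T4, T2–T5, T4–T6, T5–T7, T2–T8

A tree decomposition must satisfy three properties: every vertex lies in some bag; for every edge, both endpoints lie together in some bag; and for every vertex, the bags containing it form a connected subtree. Here edge (1,6) lies in no bag, so the decomposition is invalid.

No — edge (1,6) lies in no bag.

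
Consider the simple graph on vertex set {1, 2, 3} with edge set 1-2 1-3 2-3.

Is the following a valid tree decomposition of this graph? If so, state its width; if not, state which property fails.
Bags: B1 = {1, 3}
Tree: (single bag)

A tree decomposition must satisfy three properties: every vertex lies in some bag; for every edge, both endpoints lie together in some bag; and for every vertex, the bags containing it form a connected subtree. Here vertex 2 appears in no bag, so the decomposition is invalid.

No — vertex 2 appears in no bag.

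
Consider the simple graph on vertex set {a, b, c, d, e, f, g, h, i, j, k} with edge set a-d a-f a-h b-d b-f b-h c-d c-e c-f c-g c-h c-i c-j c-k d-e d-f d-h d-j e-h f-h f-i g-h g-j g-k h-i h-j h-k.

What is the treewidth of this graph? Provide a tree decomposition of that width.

Treewidth 3.
One such decomposition:
Bags: B1 = {c, d, f, h}  B2 = {c, f, h, i}  B3 = {c, d, h, j}  B4 = {b, d, f, h}  B5 = {c, d, e, h}  B6 = {c, g, h, j}  B7 = {c, g, h, k}  B8 = {a, d, f, h}
Tree: B1–B2, B1–B3, B1–B4, B1–B5, B3–B6, B6–B7, B4–B8

Every bag has size at most 4, so the width is 4 − 1 = 3 and tw(G) ≤ 3. Conversely, {c, d, h, j} is a clique of size 4, and the vertices of any clique must share a bag in every tree decomposition; so some bag has ≥ 4 vertices and tw(G) ≥ 3. Therefore the treewidth is 3.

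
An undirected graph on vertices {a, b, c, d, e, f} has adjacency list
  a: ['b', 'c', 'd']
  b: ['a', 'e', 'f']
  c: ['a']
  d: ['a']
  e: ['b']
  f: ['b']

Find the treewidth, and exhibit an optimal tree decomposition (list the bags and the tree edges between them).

Treewidth 1.
Bags: B1 = {a, b}  B2 = {b, f}  B3 = {a, d}  B4 = {b, e}  B5 = {a, c}
Tree: B1–B2, B1–B3, B2–B4, B3–B5

The largest bag has 2 vertices, giving width 1; this decomposition certifies tw(G) ≤ 1. G has an edge, so its treewidth is at least 1. Hence tw(G) = 1 exactly.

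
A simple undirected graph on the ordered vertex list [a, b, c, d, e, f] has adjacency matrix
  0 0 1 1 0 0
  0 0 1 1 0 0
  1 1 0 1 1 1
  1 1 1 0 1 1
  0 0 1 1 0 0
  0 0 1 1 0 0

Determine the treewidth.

2

A width-2 tree decomposition is:
Bags: B1 = {c, d, f}  B2 = {a, c, d}  B3 = {b, c, d}  B4 = {c, d, e}
Tree: B1–B2, B1–B3, B2–B4
Every bag has size at most 3, so the width is 3 − 1 = 2 and tw(G) ≤ 2. On the other hand G contains the 3-clique {c, d, e}. A clique must lie in a single bag of any decomposition, so no decomposition can have width below 2. Therefore the treewidth is 2.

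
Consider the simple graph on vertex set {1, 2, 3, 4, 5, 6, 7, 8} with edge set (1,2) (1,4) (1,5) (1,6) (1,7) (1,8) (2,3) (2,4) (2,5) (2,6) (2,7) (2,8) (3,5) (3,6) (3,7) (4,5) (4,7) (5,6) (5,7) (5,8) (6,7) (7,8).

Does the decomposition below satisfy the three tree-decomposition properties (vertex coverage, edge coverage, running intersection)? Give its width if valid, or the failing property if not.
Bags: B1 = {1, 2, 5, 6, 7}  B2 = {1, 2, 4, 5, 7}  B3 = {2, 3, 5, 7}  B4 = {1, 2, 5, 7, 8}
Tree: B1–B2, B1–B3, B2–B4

A tree decomposition must satisfy three properties: every vertex lies in some bag; for every edge, both endpoints lie together in some bag; and for every vertex, the bags containing it form a connected subtree. Here edge (6,3) lies in no bag, so the decomposition is invalid.

No — edge (6,3) lies in no bag.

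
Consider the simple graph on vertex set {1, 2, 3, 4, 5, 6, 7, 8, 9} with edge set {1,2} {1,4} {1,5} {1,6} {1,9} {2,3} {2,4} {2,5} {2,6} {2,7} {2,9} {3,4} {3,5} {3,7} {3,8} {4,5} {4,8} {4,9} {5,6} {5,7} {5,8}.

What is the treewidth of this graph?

3

A width-3 tree decomposition is:
Bags: B1 = {1, 2, 4, 5}  B2 = {2, 3, 4, 5}  B3 = {2, 3, 5, 7}  B4 = {1, 2, 5, 6}  B5 = {3, 4, 5, 8}  B6 = {1, 2, 4, 9}
Tree: B1–B2, B2–B3, B1–B4, B2–B5, B1–B6
Every bag has size at most 4, so the width is 4 − 1 = 3 and tw(G) ≤ 3. On the other hand G contains the 4-clique {3, 4, 5, 8}. A clique must lie in a single bag of any decomposition, so no decomposition can have width below 3. Combining the bounds, tw(G) = 3.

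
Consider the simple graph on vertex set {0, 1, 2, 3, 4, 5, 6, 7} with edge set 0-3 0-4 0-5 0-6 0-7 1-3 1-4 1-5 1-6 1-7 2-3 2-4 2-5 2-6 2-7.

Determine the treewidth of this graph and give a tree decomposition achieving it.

The largest bag has 4 vertices, giving width 3; this decomposition certifies tw(G) ≤ 3. For the lower bound: the 4 vertex sets {1,3}, {0,6}, {2}, {7} are disjoint, each induces a connected subgraph, and every pair is joined by at least one edge of G. Contracting each set to a single vertex therefore yields K_{4} as a minor, and since treewidth is minor-monotone, tw(G) ≥ tw(K_{4}) = 3. Combining the bounds, tw(G) = 3.

Treewidth 3.
Bags: B1 = {0, 1, 2, 3}  B2 = {0, 1, 2, 6}  B3 = {0, 1, 2, 7}  B4 = {0, 1, 2, 5}  B5 = {0, 1, 2, 4}
Tree: B1–B2, B2–B3, B3–B4, B4–B5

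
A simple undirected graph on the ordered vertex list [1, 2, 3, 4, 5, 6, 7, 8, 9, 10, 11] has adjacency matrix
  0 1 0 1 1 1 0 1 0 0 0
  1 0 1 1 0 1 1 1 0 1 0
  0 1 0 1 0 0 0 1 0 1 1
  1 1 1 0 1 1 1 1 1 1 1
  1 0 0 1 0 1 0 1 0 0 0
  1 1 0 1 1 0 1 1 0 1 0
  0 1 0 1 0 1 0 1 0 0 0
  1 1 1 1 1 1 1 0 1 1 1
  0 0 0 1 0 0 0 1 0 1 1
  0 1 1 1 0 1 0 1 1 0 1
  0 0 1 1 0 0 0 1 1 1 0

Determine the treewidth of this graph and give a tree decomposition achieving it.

Treewidth 4.
Bags: B1 = {2, 3, 4, 8, 10}  B2 = {2, 4, 6, 8, 10}  B3 = {1, 2, 4, 6, 8}  B4 = {1, 4, 5, 6, 8}  B5 = {3, 4, 8, 10, 11}  B6 = {4, 8, 9, 10, 11}  B7 = {2, 4, 6, 7, 8}
Tree: B1–B2, B2–B3, B3–B4, B1–B5, B5–B6, B3–B7

The largest bag has 5 vertices, giving width 4; this decomposition certifies tw(G) ≤ 4. Conversely, {4, 8, 9, 10, 11} is a clique of size 5, and the vertices of any clique must share a bag in every tree decomposition; so some bag has ≥ 5 vertices and tw(G) ≥ 4. Hence tw(G) = 4 exactly.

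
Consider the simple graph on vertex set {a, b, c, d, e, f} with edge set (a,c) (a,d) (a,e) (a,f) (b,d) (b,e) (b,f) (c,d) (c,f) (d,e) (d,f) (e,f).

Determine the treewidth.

3

A width-3 tree decomposition is:
Bags: B1 = {b, d, e, f}  B2 = {a, d, e, f}  B3 = {a, c, d, f}
Tree: B1–B2, B2–B3
Every bag has size at most 4, so the width is 4 − 1 = 3 and tw(G) ≤ 3. On the other hand G contains the 4-clique {a, d, e, f}. A clique must lie in a single bag of any decomposition, so no decomposition can have width below 3. Hence tw(G) = 3 exactly.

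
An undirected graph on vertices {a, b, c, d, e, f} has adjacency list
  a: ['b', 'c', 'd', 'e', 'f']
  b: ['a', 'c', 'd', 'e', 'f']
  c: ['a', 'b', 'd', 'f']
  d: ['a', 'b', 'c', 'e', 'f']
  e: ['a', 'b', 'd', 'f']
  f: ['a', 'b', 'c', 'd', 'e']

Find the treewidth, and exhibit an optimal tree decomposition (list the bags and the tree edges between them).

Treewidth 4.
One optimal decomposition is:
Bags: B1 = {a, b, c, d, f}  B2 = {a, b, d, e, f}
Tree: B1–B2

Every bag has size at most 5, so the width is 5 − 1 = 4 and tw(G) ≤ 4. For the lower bound, the 5 vertices {a, b, d, e, f} are pairwise adjacent, and any tree decomposition puts a clique entirely inside one bag — forcing width ≥ 4. Combining the bounds, tw(G) = 4.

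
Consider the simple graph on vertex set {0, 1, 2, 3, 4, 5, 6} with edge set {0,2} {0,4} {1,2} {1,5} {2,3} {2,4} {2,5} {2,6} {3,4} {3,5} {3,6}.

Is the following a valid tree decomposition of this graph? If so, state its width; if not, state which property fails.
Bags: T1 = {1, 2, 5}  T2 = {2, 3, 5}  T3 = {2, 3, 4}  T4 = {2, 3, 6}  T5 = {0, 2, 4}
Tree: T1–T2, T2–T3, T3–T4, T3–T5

Yes; width 2.

Vertex coverage: the bags together contain {0, 1, 2, 3, 4, 5, 6}, the full vertex set. Edge coverage: each edge of G has both endpoints in at least one bag. Running intersection: for every vertex, the bags containing it form a connected subtree. All three properties hold, so this is a valid tree decomposition of width max|bag| − 1 = 2, and hence tw(G) ≤ 2.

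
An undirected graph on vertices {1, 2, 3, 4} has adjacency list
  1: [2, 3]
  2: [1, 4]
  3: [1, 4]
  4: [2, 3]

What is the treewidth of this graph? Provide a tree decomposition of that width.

The largest bag has 3 vertices, giving width 2; this decomposition certifies tw(G) ≤ 2. For the lower bound, G contains the cycle 3–1–2–4–3, so G is not a forest; only forests have treewidth ≤ 1, hence tw(G) ≥ 2. The upper and lower bounds meet at 2, so that is the treewidth.

Treewidth 2.
One such decomposition:
Bags: B1 = {1, 2, 3}  B2 = {2, 3, 4}
Tree: B1–B2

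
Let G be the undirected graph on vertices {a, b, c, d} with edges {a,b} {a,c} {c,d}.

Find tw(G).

A width-1 tree decomposition is:
Bags: B1 = {c, d}  B2 = {a, c}  B3 = {a, b}
Tree: B1–B2, B2–B3
The largest bag has 2 vertices, giving width 1; this decomposition certifies tw(G) ≤ 1. G has an edge, so its treewidth is at least 1. Therefore the treewidth is 1.

1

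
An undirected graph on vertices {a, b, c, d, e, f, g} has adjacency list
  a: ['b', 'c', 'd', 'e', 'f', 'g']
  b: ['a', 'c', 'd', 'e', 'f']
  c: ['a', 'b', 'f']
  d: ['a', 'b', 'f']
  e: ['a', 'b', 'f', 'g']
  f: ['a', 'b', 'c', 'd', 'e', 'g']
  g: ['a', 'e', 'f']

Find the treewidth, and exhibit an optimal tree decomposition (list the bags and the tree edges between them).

Every bag has size at most 4, so the width is 4 − 1 = 3 and tw(G) ≤ 3. Conversely, {a, e, f, g} is a clique of size 4, and the vertices of any clique must share a bag in every tree decomposition; so some bag has ≥ 4 vertices and tw(G) ≥ 3. The upper and lower bounds meet at 3, so that is the treewidth.

Treewidth 3.
One such decomposition:
Bags: B1 = {a, b, d, f}  B2 = {a, b, e, f}  B3 = {a, b, c, f}  B4 = {a, e, f, g}
Tree: B1–B2, B2–B3, B2–B4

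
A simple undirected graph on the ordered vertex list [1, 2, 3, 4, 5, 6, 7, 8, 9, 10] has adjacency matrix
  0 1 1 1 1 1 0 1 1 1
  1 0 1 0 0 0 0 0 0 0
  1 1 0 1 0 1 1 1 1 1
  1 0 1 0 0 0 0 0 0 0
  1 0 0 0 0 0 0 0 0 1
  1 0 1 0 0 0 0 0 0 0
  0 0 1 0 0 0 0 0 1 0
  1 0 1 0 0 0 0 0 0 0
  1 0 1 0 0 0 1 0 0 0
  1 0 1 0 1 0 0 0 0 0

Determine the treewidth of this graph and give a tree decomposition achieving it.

Treewidth 2.
Bags: B1 = {1, 3, 9}  B2 = {3, 7, 9}  B3 = {1, 3, 8}  B4 = {1, 2, 3}  B5 = {1, 3, 4}  B6 = {1, 3, 10}  B7 = {1, 5, 10}  B8 = {1, 3, 6}
Tree: B1–B2, B1–B3, B3–B4, B1–B5, B3–B6, B6–B7, B3–B8

Every bag has size at most 3, so the width is 3 − 1 = 2 and tw(G) ≤ 2. Conversely, {1, 2, 3} is a clique of size 3, and the vertices of any clique must share a bag in every tree decomposition; so some bag has ≥ 3 vertices and tw(G) ≥ 2. Combining the bounds, tw(G) = 2.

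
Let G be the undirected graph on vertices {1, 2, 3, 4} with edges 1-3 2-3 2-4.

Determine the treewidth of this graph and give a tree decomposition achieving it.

The largest bag has 2 vertices, giving width 1; this decomposition certifies tw(G) ≤ 1. Any graph with an edge has treewidth ≥ 1, and G has the edge 4–2. Hence tw(G) = 1 exactly.

Treewidth 1.
One optimal decomposition is:
Bags: B1 = {2, 4}  B2 = {2, 3}  B3 = {1, 3}
Tree: B1–B2, B2–B3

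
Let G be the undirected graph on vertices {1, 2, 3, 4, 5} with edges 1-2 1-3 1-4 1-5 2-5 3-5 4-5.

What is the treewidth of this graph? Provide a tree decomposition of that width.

Treewidth 2.
One optimal decomposition is:
Bags: B1 = {1, 3, 5}  B2 = {1, 4, 5}  B3 = {1, 2, 5}
Tree: B1–B2, B1–B3

Every bag has size at most 3, so the width is 3 − 1 = 2 and tw(G) ≤ 2. Conversely, {1, 2, 5} is a clique of size 3, and the vertices of any clique must share a bag in every tree decomposition; so some bag has ≥ 3 vertices and tw(G) ≥ 2. Therefore the treewidth is 2.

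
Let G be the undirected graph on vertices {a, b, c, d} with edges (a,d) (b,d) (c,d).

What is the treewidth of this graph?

A width-1 tree decomposition is:
Bags: B1 = {b, d}  B2 = {c, d}  B3 = {a, d}
Tree: B1–B2, B1–B3
Each bag holds 2 vertices, so the decomposition has width 1, which upper-bounds the treewidth. G has an edge, so its treewidth is at least 1. Combining the bounds, tw(G) = 1.

1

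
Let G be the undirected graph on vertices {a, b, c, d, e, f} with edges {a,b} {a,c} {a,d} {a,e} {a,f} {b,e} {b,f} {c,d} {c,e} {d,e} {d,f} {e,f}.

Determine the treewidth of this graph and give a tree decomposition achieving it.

Treewidth 3.
Bags: B1 = {a, d, e, f}  B2 = {a, c, d, e}  B3 = {a, b, e, f}
Tree: B1–B2, B1–B3

The largest bag has 4 vertices, giving width 3; this decomposition certifies tw(G) ≤ 3. For the lower bound, the 4 vertices {a, c, d, e} are pairwise adjacent, and any tree decomposition puts a clique entirely inside one bag — forcing width ≥ 3. Therefore the treewidth is 3.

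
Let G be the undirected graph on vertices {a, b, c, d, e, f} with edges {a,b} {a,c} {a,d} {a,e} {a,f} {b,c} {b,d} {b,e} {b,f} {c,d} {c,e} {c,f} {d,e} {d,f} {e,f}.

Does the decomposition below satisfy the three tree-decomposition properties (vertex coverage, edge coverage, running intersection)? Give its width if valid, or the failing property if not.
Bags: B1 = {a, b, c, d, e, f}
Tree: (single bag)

Yes; width 5.

Every vertex of G appears in some bag (union = {a, b, c, d, e, f}); every edge is covered by a bag; and for each vertex v the set of bags containing v is connected in the bag tree. The decomposition is therefore valid. The largest bag has 6 vertices, so the width is 5.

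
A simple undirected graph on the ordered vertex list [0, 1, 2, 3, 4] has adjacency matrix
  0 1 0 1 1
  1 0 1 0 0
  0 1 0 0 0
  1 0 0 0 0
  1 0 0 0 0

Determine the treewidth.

A width-1 tree decomposition is:
Bags: B1 = {0, 1}  B2 = {0, 4}  B3 = {1, 2}  B4 = {0, 3}
Tree: B1–B2, B1–B3, B1–B4
Every bag has size at most 2, so the width is 2 − 1 = 1 and tw(G) ≤ 1. Any graph with an edge has treewidth ≥ 1, and G has the edge 0–1. Therefore the treewidth is 1.

1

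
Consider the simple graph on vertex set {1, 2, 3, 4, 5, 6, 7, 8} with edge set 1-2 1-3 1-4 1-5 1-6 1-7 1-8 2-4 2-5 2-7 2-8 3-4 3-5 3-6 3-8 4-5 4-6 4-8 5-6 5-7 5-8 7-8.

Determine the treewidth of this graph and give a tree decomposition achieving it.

Treewidth 4.
Bags: B1 = {1, 2, 4, 5, 8}  B2 = {1, 2, 5, 7, 8}  B3 = {1, 3, 4, 5, 8}  B4 = {1, 3, 4, 5, 6}
Tree: B1–B2, B1–B3, B3–B4

Each bag holds 5 vertices, so the decomposition has width 4, which upper-bounds the treewidth. Conversely, {1, 2, 4, 5, 8} is a clique of size 5, and the vertices of any clique must share a bag in every tree decomposition; so some bag has ≥ 5 vertices and tw(G) ≥ 4. Hence tw(G) = 4 exactly.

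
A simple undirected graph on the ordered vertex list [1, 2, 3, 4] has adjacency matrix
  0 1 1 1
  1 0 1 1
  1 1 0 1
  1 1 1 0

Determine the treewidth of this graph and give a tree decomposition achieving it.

With just one bag of size 4, the width is 4 − 1 = 3, so tw(G) ≤ 3. On the other hand G contains the 4-clique {1, 2, 3, 4}. A clique must lie in a single bag of any decomposition, so no decomposition can have width below 3. Therefore the treewidth is 3.

Treewidth 3.
One optimal decomposition is:
Bags: B1 = {1, 2, 3, 4}
Tree: (single bag)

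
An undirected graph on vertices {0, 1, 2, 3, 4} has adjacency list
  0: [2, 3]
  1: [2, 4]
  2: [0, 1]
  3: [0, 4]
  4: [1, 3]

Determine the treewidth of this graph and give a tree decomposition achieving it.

Treewidth 2.
Bags: B1 = {1, 2, 4}  B2 = {2, 3, 4}  B3 = {0, 2, 3}
Tree: B1–B2, B2–B3

The largest bag has 3 vertices, giving width 2; this decomposition certifies tw(G) ≤ 2. Since 2–1–4–3–0–2 is a cycle in G, G is not acyclic. Forests are exactly the graphs of treewidth ≤ 1, so tw(G) ≥ 2. Hence tw(G) = 2 exactly.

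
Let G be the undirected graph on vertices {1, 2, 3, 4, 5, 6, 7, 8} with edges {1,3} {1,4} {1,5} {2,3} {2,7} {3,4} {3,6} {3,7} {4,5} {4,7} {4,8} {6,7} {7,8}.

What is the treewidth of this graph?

A width-2 tree decomposition is:
Bags: B1 = {3, 4, 7}  B2 = {1, 3, 4}  B3 = {4, 7, 8}  B4 = {3, 6, 7}  B5 = {1, 4, 5}  B6 = {2, 3, 7}
Tree: B1–B2, B1–B3, B1–B4, B2–B5, B4–B6
The largest bag has 3 vertices, giving width 2; this decomposition certifies tw(G) ≤ 2. For the lower bound, the 3 vertices {4, 7, 8} are pairwise adjacent, and any tree decomposition puts a clique entirely inside one bag — forcing width ≥ 2. Combining the bounds, tw(G) = 2.

2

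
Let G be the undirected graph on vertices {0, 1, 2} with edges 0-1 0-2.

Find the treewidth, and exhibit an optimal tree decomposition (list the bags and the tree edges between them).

Treewidth 1.
One optimal decomposition is:
Bags: B1 = {0, 2}  B2 = {0, 1}
Tree: B1–B2

The largest bag has 2 vertices, giving width 1; this decomposition certifies tw(G) ≤ 1. Since G has at least one edge (e.g. 2–0), it is not an edgeless graph, so tw(G) ≥ 1. The upper and lower bounds meet at 1, so that is the treewidth.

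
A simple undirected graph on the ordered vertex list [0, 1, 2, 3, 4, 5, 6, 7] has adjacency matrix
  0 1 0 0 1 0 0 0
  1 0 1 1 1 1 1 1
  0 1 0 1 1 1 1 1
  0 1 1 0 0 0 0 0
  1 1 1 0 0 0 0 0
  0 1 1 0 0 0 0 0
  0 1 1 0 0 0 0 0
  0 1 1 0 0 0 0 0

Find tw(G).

A width-2 tree decomposition is:
Bags: B1 = {1, 2, 6}  B2 = {1, 2, 7}  B3 = {1, 2, 4}  B4 = {1, 2, 3}  B5 = {1, 2, 5}  B6 = {0, 1, 4}
Tree: B1–B2, B2–B3, B3–B4, B3–B5, B3–B6
The largest bag has 3 vertices, giving width 2; this decomposition certifies tw(G) ≤ 2. For the lower bound, the 3 vertices {0, 1, 4} are pairwise adjacent, and any tree decomposition puts a clique entirely inside one bag — forcing width ≥ 2. Therefore the treewidth is 2.

2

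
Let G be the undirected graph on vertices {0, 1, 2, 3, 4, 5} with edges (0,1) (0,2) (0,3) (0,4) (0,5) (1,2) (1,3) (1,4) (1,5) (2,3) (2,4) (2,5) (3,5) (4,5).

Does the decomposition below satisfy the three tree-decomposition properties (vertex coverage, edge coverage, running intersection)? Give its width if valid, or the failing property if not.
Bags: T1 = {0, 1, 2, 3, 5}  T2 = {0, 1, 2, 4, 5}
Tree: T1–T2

Yes; width 4.

Vertex coverage: the bags together contain {0, 1, 2, 3, 4, 5}, the full vertex set. Edge coverage: each edge of G has both endpoints in at least one bag. Running intersection: for every vertex, the bags containing it form a connected subtree. All three properties hold, so this is a valid tree decomposition of width max|bag| − 1 = 4, and hence tw(G) ≤ 4.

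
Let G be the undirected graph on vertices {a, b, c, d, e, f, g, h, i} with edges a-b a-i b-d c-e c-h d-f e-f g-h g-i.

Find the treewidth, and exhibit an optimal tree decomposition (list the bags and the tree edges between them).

Treewidth 2.
Bags: B1 = {c, e, f}  B2 = {c, d, f}  B3 = {b, c, d}  B4 = {a, b, c}  B5 = {a, c, i}  B6 = {c, g, i}  B7 = {c, g, h}
Tree: B1–B2, B2–B3, B3–B4, B4–B5, B5–B6, B6–B7

Every bag has size at most 3, so the width is 3 − 1 = 2 and tw(G) ≤ 2. Since c–e–f–d–b–a–i–g–h–c is a cycle in G, G is not acyclic. Forests are exactly the graphs of treewidth ≤ 1, so tw(G) ≥ 2. Hence tw(G) = 2 exactly.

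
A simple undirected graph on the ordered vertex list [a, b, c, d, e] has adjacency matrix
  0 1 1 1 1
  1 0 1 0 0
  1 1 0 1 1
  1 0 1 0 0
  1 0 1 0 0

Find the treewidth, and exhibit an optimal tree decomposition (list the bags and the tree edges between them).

Treewidth 2.
Bags: B1 = {a, c, d}  B2 = {a, b, c}  B3 = {a, c, e}
Tree: B1–B2, B2–B3

Every bag has size at most 3, so the width is 3 − 1 = 2 and tw(G) ≤ 2. On the other hand G contains the 3-clique {a, c, d}. A clique must lie in a single bag of any decomposition, so no decomposition can have width below 2. Therefore the treewidth is 2.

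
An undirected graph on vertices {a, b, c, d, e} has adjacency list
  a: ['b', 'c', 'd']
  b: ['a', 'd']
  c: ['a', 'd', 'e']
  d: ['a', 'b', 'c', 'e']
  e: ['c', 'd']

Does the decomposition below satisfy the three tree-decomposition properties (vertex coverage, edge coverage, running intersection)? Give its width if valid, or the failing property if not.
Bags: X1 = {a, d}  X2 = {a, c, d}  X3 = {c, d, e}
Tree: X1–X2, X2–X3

A tree decomposition must satisfy three properties: every vertex lies in some bag; for every edge, both endpoints lie together in some bag; and for every vertex, the bags containing it form a connected subtree. Here vertex b appears in no bag, so the decomposition is invalid.

No — vertex b appears in no bag.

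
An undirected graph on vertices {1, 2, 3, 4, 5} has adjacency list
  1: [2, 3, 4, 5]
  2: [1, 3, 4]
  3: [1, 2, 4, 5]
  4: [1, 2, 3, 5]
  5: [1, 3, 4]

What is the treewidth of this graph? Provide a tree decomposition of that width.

Treewidth 3.
One such decomposition:
Bags: B1 = {1, 3, 4, 5}  B2 = {1, 2, 3, 4}
Tree: B1–B2

The largest bag has 4 vertices, giving width 3; this decomposition certifies tw(G) ≤ 3. On the other hand G contains the 4-clique {1, 2, 3, 4}. A clique must lie in a single bag of any decomposition, so no decomposition can have width below 3. The upper and lower bounds meet at 3, so that is the treewidth.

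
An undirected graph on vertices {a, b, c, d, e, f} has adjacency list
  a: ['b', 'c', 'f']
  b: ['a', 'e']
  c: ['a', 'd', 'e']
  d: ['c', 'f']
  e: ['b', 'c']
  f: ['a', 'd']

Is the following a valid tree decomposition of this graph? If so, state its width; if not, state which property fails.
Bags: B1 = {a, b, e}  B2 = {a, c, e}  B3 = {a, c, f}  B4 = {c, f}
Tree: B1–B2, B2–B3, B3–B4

A tree decomposition must satisfy three properties: every vertex lies in some bag; for every edge, both endpoints lie together in some bag; and for every vertex, the bags containing it form a connected subtree. Here vertex d appears in no bag, so the decomposition is invalid.

No — vertex d appears in no bag.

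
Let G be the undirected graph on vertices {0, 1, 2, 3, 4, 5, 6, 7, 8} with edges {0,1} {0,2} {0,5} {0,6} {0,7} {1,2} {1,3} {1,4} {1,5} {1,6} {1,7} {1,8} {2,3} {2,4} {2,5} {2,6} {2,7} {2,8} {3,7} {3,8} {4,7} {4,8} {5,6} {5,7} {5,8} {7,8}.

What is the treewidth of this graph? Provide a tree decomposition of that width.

Treewidth 4.
One optimal decomposition is:
Bags: B1 = {0, 1, 2, 5, 7}  B2 = {1, 2, 5, 7, 8}  B3 = {0, 1, 2, 5, 6}  B4 = {1, 2, 4, 7, 8}  B5 = {1, 2, 3, 7, 8}
Tree: B1–B2, B1–B3, B2–B4, B4–B5

Each bag holds 5 vertices, so the decomposition has width 4, which upper-bounds the treewidth. Conversely, {0, 1, 2, 5, 6} is a clique of size 5, and the vertices of any clique must share a bag in every tree decomposition; so some bag has ≥ 5 vertices and tw(G) ≥ 4. Hence tw(G) = 4 exactly.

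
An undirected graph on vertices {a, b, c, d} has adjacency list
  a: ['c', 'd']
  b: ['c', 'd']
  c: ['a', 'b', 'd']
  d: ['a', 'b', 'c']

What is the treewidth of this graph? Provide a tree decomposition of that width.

Treewidth 2.
One optimal decomposition is:
Bags: B1 = {b, c, d}  B2 = {a, c, d}
Tree: B1–B2

Each bag holds 3 vertices, so the decomposition has width 2, which upper-bounds the treewidth. On the other hand G contains the 3-clique {a, c, d}. A clique must lie in a single bag of any decomposition, so no decomposition can have width below 2. Combining the bounds, tw(G) = 2.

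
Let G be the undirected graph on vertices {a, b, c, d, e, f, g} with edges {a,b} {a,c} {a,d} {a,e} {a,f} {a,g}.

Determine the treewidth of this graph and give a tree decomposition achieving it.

Treewidth 1.
One such decomposition:
Bags: B1 = {a, c}  B2 = {a, g}  B3 = {a, b}  B4 = {a, e}  B5 = {a, d}  B6 = {a, f}
Tree: B1–B2, B1–B3, B3–B4, B1–B5, B5–B6

The largest bag has 2 vertices, giving width 1; this decomposition certifies tw(G) ≤ 1. Since G has at least one edge (e.g. a–c), it is not an edgeless graph, so tw(G) ≥ 1. The upper and lower bounds meet at 1, so that is the treewidth.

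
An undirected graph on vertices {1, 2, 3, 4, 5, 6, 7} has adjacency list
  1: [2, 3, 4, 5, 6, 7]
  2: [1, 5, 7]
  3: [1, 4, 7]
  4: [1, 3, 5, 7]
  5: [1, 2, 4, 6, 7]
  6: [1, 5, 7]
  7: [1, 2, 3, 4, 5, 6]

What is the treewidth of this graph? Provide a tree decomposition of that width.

Every bag has size at most 4, so the width is 4 − 1 = 3 and tw(G) ≤ 3. Conversely, {1, 3, 4, 7} is a clique of size 4, and the vertices of any clique must share a bag in every tree decomposition; so some bag has ≥ 4 vertices and tw(G) ≥ 3. The upper and lower bounds meet at 3, so that is the treewidth.

Treewidth 3.
Bags: B1 = {1, 5, 6, 7}  B2 = {1, 2, 5, 7}  B3 = {1, 4, 5, 7}  B4 = {1, 3, 4, 7}
Tree: B1–B2, B1–B3, B3–B4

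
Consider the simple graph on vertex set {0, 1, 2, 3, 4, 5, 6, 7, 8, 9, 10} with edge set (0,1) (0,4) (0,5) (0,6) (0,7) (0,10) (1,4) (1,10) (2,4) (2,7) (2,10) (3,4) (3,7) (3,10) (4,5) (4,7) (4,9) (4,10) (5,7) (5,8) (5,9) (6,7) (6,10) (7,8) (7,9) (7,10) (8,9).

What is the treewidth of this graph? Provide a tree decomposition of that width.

Treewidth 3.
One optimal decomposition is:
Bags: B1 = {0, 1, 4, 10}  B2 = {0, 4, 7, 10}  B3 = {0, 4, 5, 7}  B4 = {0, 6, 7, 10}  B5 = {2, 4, 7, 10}  B6 = {4, 5, 7, 9}  B7 = {3, 4, 7, 10}  B8 = {5, 7, 8, 9}
Tree: B1–B2, B2–B3, B2–B4, B2–B5, B3–B6, B2–B7, B6–B8

The largest bag has 4 vertices, giving width 3; this decomposition certifies tw(G) ≤ 3. Conversely, {0, 1, 4, 10} is a clique of size 4, and the vertices of any clique must share a bag in every tree decomposition; so some bag has ≥ 4 vertices and tw(G) ≥ 3. Therefore the treewidth is 3.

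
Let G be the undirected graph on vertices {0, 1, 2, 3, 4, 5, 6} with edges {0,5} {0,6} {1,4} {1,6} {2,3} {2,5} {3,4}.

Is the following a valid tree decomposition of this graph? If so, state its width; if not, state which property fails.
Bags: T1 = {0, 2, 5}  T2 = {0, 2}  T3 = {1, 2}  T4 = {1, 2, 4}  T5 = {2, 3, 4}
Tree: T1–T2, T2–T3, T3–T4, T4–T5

A tree decomposition must satisfy three properties: every vertex lies in some bag; for every edge, both endpoints lie together in some bag; and for every vertex, the bags containing it form a connected subtree. Here vertex 6 appears in no bag, so the decomposition is invalid.

No — vertex 6 appears in no bag.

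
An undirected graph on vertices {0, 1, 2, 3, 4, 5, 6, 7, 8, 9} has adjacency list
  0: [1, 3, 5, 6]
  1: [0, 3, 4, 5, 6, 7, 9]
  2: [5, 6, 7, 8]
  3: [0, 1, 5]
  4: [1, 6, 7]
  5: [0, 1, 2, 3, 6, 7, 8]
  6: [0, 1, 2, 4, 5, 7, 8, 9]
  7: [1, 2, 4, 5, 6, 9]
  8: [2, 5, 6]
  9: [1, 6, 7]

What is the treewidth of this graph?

A width-3 tree decomposition is:
Bags: B1 = {0, 1, 5, 6}  B2 = {0, 1, 3, 5}  B3 = {1, 5, 6, 7}  B4 = {2, 5, 6, 7}  B5 = {1, 4, 6, 7}  B6 = {2, 5, 6, 8}  B7 = {1, 6, 7, 9}
Tree: B1–B2, B1–B3, B3–B4, B3–B5, B4–B6, B5–B7
Each bag holds 4 vertices, so the decomposition has width 3, which upper-bounds the treewidth. On the other hand G contains the 4-clique {0, 1, 3, 5}. A clique must lie in a single bag of any decomposition, so no decomposition can have width below 3. Combining the bounds, tw(G) = 3.

3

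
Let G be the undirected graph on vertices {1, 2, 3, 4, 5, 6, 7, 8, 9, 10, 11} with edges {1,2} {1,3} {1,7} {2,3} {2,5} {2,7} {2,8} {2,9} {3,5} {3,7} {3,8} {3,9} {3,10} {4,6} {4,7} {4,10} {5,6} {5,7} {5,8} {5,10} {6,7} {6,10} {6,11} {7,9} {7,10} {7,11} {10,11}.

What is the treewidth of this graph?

3

A width-3 tree decomposition is:
Bags: B1 = {2, 3, 7, 9}  B2 = {2, 3, 5, 7}  B3 = {3, 5, 7, 10}  B4 = {5, 6, 7, 10}  B5 = {6, 7, 10, 11}  B6 = {2, 3, 5, 8}  B7 = {4, 6, 7, 10}  B8 = {1, 2, 3, 7}
Tree: B1–B2, B2–B3, B3–B4, B4–B5, B2–B6, B4–B7, B2–B8
Every bag has size at most 4, so the width is 4 − 1 = 3 and tw(G) ≤ 3. On the other hand G contains the 4-clique {2, 3, 5, 8}. A clique must lie in a single bag of any decomposition, so no decomposition can have width below 3. Hence tw(G) = 3 exactly.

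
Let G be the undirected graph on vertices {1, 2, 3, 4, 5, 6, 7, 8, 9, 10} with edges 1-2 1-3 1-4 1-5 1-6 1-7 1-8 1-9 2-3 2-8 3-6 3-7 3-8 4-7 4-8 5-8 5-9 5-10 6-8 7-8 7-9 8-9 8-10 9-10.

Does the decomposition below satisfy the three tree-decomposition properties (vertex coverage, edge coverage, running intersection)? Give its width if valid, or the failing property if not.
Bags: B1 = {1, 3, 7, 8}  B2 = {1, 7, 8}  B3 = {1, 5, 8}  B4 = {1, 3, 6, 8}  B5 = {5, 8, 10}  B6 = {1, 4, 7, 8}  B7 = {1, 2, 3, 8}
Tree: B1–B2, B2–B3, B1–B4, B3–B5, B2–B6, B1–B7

A tree decomposition must satisfy three properties: every vertex lies in some bag; for every edge, both endpoints lie together in some bag; and for every vertex, the bags containing it form a connected subtree. Here vertex 9 appears in no bag, so the decomposition is invalid.

No — vertex 9 appears in no bag.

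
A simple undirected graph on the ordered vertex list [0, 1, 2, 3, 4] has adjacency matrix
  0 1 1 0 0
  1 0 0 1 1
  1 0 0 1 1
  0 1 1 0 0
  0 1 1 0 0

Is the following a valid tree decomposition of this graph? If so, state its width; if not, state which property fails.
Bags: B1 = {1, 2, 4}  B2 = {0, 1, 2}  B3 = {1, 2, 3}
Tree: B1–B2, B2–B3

Yes; width 2.

Vertex coverage: the bags together contain {0, 1, 2, 3, 4}, the full vertex set. Edge coverage: each edge of G has both endpoints in at least one bag. Running intersection: for every vertex, the bags containing it form a connected subtree. All three properties hold, so this is a valid tree decomposition of width max|bag| − 1 = 2, and hence tw(G) ≤ 2.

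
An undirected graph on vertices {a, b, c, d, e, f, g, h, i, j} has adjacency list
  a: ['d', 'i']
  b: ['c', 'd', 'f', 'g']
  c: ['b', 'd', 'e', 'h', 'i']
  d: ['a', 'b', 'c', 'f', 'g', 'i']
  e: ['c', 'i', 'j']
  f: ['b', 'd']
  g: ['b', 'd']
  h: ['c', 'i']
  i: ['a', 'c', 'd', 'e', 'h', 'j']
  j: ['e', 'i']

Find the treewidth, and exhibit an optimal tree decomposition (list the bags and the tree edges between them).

Every bag has size at most 3, so the width is 3 − 1 = 2 and tw(G) ≤ 2. Conversely, {a, d, i} is a clique of size 3, and the vertices of any clique must share a bag in every tree decomposition; so some bag has ≥ 3 vertices and tw(G) ≥ 2. Combining the bounds, tw(G) = 2.

Treewidth 2.
One optimal decomposition is:
Bags: B1 = {b, c, d}  B2 = {b, d, g}  B3 = {b, d, f}  B4 = {c, d, i}  B5 = {c, e, i}  B6 = {e, i, j}  B7 = {a, d, i}  B8 = {c, h, i}
Tree: B1–B2, B2–B3, B1–B4, B4–B5, B5–B6, B4–B7, B5–B8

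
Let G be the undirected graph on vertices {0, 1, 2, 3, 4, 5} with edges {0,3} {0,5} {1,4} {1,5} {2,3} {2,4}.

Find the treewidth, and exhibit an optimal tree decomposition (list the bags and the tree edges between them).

Treewidth 2.
Bags: B1 = {1, 2, 4}  B2 = {1, 2, 3}  B3 = {0, 1, 3}  B4 = {0, 1, 5}
Tree: B1–B2, B2–B3, B3–B4

Every bag has size at most 3, so the width is 3 − 1 = 2 and tw(G) ≤ 2. The edges 1–4–2–3–0–5–1 form a cycle, so G is not a tree and its treewidth is at least 2. Therefore the treewidth is 2.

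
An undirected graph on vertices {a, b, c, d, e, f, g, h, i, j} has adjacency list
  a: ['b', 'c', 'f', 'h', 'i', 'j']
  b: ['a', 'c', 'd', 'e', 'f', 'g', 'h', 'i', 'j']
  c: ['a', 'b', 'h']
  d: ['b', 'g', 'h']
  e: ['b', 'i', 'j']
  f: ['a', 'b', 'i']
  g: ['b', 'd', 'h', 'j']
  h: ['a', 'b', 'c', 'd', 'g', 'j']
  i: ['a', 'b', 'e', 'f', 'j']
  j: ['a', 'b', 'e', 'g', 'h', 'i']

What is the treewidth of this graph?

A width-3 tree decomposition is:
Bags: B1 = {a, b, h, j}  B2 = {a, b, i, j}  B3 = {b, e, i, j}  B4 = {b, g, h, j}  B5 = {b, d, g, h}  B6 = {a, b, f, i}  B7 = {a, b, c, h}
Tree: B1–B2, B2–B3, B1–B4, B4–B5, B2–B6, B1–B7
Each bag holds 4 vertices, so the decomposition has width 3, which upper-bounds the treewidth. Conversely, {b, e, i, j} is a clique of size 4, and the vertices of any clique must share a bag in every tree decomposition; so some bag has ≥ 4 vertices and tw(G) ≥ 3. Therefore the treewidth is 3.

3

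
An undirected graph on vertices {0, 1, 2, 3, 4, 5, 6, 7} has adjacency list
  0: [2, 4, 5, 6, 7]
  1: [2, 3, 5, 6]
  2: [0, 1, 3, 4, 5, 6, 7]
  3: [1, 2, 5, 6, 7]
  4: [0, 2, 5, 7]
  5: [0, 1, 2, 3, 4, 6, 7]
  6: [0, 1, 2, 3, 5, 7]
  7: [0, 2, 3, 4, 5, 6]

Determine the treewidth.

4

A width-4 tree decomposition is:
Bags: B1 = {1, 2, 3, 5, 6}  B2 = {2, 3, 5, 6, 7}  B3 = {0, 2, 5, 6, 7}  B4 = {0, 2, 4, 5, 7}
Tree: B1–B2, B2–B3, B3–B4
Each bag holds 5 vertices, so the decomposition has width 4, which upper-bounds the treewidth. Conversely, {0, 2, 4, 5, 7} is a clique of size 5, and the vertices of any clique must share a bag in every tree decomposition; so some bag has ≥ 5 vertices and tw(G) ≥ 4. Therefore the treewidth is 4.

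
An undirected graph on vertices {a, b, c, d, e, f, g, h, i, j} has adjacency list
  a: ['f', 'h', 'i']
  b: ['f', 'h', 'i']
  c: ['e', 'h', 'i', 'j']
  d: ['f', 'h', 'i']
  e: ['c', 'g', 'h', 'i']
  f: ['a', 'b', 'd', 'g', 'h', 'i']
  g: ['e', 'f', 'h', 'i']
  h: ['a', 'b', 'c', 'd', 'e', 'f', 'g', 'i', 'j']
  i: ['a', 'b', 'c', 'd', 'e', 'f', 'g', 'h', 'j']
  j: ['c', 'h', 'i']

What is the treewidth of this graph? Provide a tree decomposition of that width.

The largest bag has 4 vertices, giving width 3; this decomposition certifies tw(G) ≤ 3. On the other hand G contains the 4-clique {c, h, i, j}. A clique must lie in a single bag of any decomposition, so no decomposition can have width below 3. Hence tw(G) = 3 exactly.

Treewidth 3.
One optimal decomposition is:
Bags: B1 = {f, g, h, i}  B2 = {e, g, h, i}  B3 = {a, f, h, i}  B4 = {c, e, h, i}  B5 = {b, f, h, i}  B6 = {c, h, i, j}  B7 = {d, f, h, i}
Tree: B1–B2, B1–B3, B2–B4, B1–B5, B4–B6, B1–B7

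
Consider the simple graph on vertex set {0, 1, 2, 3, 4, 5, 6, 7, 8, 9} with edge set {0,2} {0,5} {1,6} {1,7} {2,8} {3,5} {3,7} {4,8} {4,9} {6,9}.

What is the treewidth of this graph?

2

A width-2 tree decomposition is:
Bags: B1 = {2, 4, 8}  B2 = {2, 4, 9}  B3 = {2, 6, 9}  B4 = {1, 2, 6}  B5 = {1, 2, 7}  B6 = {2, 3, 7}  B7 = {2, 3, 5}  B8 = {0, 2, 5}
Tree: B1–B2, B2–B3, B3–B4, B4–B5, B5–B6, B6–B7, B7–B8
Each bag holds 3 vertices, so the decomposition has width 2, which upper-bounds the treewidth. The edges 2–8–4–9–6–1–7–3–5–0–2 form a cycle, so G is not a tree and its treewidth is at least 2. Therefore the treewidth is 2.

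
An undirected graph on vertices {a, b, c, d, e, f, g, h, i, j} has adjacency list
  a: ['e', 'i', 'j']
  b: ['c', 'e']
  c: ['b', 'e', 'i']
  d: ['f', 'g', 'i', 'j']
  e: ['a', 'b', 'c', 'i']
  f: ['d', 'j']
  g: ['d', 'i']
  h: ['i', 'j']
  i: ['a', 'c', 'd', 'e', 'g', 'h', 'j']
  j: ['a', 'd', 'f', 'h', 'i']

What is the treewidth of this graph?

2

A width-2 tree decomposition is:
Bags: B1 = {d, i, j}  B2 = {a, i, j}  B3 = {a, e, i}  B4 = {c, e, i}  B5 = {d, f, j}  B6 = {b, c, e}  B7 = {d, g, i}  B8 = {h, i, j}
Tree: B1–B2, B2–B3, B3–B4, B1–B5, B4–B6, B1–B7, B2–B8
Each bag holds 3 vertices, so the decomposition has width 2, which upper-bounds the treewidth. On the other hand G contains the 3-clique {d, f, j}. A clique must lie in a single bag of any decomposition, so no decomposition can have width below 2. Hence tw(G) = 2 exactly.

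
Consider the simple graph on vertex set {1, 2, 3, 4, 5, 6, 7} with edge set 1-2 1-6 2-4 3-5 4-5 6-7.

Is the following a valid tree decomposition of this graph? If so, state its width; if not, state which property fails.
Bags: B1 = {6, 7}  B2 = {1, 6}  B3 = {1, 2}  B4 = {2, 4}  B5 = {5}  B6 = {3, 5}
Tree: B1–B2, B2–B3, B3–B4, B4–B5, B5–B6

No — edge (4,5) lies in no bag.

A tree decomposition must satisfy three properties: every vertex lies in some bag; for every edge, both endpoints lie together in some bag; and for every vertex, the bags containing it form a connected subtree. Here edge (4,5) lies in no bag, so the decomposition is invalid.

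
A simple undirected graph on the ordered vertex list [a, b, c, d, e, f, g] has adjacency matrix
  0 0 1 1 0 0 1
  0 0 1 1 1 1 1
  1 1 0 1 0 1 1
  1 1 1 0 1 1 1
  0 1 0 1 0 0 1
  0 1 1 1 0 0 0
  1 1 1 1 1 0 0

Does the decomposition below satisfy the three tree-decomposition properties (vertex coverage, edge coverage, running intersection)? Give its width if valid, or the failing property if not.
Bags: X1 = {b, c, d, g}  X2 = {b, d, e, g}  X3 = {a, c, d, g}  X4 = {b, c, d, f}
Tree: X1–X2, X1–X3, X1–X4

Checking the three conditions: (i) the bags cover all of {a, b, c, d, e, f, g}; (ii) for each edge, some bag contains both endpoints; (iii) the bags containing any fixed vertex form a subtree. All hold, so the decomposition is valid with width 4 − 1 = 3.

Yes; width 3.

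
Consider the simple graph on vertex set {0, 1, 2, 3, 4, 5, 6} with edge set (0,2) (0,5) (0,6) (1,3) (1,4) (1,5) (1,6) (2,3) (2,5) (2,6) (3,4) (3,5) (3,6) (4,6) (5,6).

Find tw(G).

A width-3 tree decomposition is:
Bags: B1 = {0, 2, 5, 6}  B2 = {2, 3, 5, 6}  B3 = {1, 3, 5, 6}  B4 = {1, 3, 4, 6}
Tree: B1–B2, B2–B3, B3–B4
The largest bag has 4 vertices, giving width 3; this decomposition certifies tw(G) ≤ 3. For the lower bound, the 4 vertices {0, 2, 5, 6} are pairwise adjacent, and any tree decomposition puts a clique entirely inside one bag — forcing width ≥ 3. Hence tw(G) = 3 exactly.

3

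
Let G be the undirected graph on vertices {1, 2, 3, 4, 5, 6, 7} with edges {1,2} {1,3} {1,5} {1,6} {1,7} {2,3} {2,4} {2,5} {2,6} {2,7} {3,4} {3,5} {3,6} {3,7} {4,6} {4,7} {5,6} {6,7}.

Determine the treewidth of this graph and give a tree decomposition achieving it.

The largest bag has 5 vertices, giving width 4; this decomposition certifies tw(G) ≤ 4. Conversely, {1, 2, 3, 5, 6} is a clique of size 5, and the vertices of any clique must share a bag in every tree decomposition; so some bag has ≥ 5 vertices and tw(G) ≥ 4. Hence tw(G) = 4 exactly.

Treewidth 4.
One such decomposition:
Bags: B1 = {2, 3, 4, 6, 7}  B2 = {1, 2, 3, 6, 7}  B3 = {1, 2, 3, 5, 6}
Tree: B1–B2, B2–B3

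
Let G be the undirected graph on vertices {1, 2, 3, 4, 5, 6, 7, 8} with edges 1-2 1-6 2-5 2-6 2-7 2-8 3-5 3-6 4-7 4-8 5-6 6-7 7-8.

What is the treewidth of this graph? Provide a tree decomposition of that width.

Every bag has size at most 3, so the width is 3 − 1 = 2 and tw(G) ≤ 2. For the lower bound, the 3 vertices {2, 7, 8} are pairwise adjacent, and any tree decomposition puts a clique entirely inside one bag — forcing width ≥ 2. The upper and lower bounds meet at 2, so that is the treewidth.

Treewidth 2.
Bags: B1 = {2, 7, 8}  B2 = {2, 6, 7}  B3 = {4, 7, 8}  B4 = {1, 2, 6}  B5 = {2, 5, 6}  B6 = {3, 5, 6}
Tree: B1–B2, B1–B3, B2–B4, B4–B5, B5–B6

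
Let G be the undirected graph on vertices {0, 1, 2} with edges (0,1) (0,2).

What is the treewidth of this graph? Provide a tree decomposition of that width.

Treewidth 1.
One optimal decomposition is:
Bags: B1 = {0, 2}  B2 = {0, 1}
Tree: B1–B2

Every bag has size at most 2, so the width is 2 − 1 = 1 and tw(G) ≤ 1. G has an edge, so its treewidth is at least 1. Hence tw(G) = 1 exactly.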